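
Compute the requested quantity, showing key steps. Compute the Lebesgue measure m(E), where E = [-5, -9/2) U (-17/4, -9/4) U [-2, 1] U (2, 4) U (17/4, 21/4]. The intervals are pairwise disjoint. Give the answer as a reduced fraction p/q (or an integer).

For pairwise disjoint intervals, m(union_i I_i) = sum_i m(I_i),
and m is invariant under swapping open/closed endpoints (single points have measure 0).
So m(E) = sum_i (b_i - a_i).
  I_1 has length -9/2 - (-5) = 1/2.
  I_2 has length -9/4 - (-17/4) = 2.
  I_3 has length 1 - (-2) = 3.
  I_4 has length 4 - 2 = 2.
  I_5 has length 21/4 - 17/4 = 1.
Summing:
  m(E) = 1/2 + 2 + 3 + 2 + 1 = 17/2.

17/2


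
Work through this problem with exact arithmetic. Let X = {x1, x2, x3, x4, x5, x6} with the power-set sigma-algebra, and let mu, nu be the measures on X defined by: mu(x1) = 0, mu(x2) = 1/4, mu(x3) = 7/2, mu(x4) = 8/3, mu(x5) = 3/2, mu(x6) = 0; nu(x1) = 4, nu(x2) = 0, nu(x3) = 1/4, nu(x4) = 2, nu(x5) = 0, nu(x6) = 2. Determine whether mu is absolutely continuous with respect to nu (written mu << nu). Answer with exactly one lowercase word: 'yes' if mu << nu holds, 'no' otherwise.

mu << nu means: every nu-null measurable set is also mu-null; equivalently, for every atom x, if nu({x}) = 0 then mu({x}) = 0.
Checking each atom:
  x1: nu = 4 > 0 -> no constraint.
  x2: nu = 0, mu = 1/4 > 0 -> violates mu << nu.
  x3: nu = 1/4 > 0 -> no constraint.
  x4: nu = 2 > 0 -> no constraint.
  x5: nu = 0, mu = 3/2 > 0 -> violates mu << nu.
  x6: nu = 2 > 0 -> no constraint.
The atom(s) x2, x5 violate the condition (nu = 0 but mu > 0). Therefore mu is NOT absolutely continuous w.r.t. nu.

no


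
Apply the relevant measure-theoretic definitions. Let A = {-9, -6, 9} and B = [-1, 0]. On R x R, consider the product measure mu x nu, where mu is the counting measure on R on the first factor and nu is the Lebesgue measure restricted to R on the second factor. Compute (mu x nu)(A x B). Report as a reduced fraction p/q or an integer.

For a measurable rectangle A x B, the product measure satisfies
  (mu x nu)(A x B) = mu(A) * nu(B).
  mu(A) = 3.
  nu(B) = 1.
  (mu x nu)(A x B) = 3 * 1 = 3.

3


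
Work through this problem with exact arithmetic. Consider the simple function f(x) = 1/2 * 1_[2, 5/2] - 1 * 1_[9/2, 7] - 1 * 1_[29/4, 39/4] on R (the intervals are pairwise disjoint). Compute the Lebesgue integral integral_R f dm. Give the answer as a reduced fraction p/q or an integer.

For a simple function f = sum_i c_i * 1_{A_i} with disjoint A_i,
  integral f dm = sum_i c_i * m(A_i).
Lengths of the A_i:
  m(A_1) = 5/2 - 2 = 1/2.
  m(A_2) = 7 - 9/2 = 5/2.
  m(A_3) = 39/4 - 29/4 = 5/2.
Contributions c_i * m(A_i):
  (1/2) * (1/2) = 1/4.
  (-1) * (5/2) = -5/2.
  (-1) * (5/2) = -5/2.
Total: 1/4 - 5/2 - 5/2 = -19/4.

-19/4


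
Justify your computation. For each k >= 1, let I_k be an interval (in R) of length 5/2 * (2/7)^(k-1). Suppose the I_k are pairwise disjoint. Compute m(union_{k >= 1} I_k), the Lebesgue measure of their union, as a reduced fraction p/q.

By countable additivity of the Lebesgue measure on pairwise disjoint measurable sets,
  m(union_{k >= 1} I_k) = sum_{k >= 1} m(I_k) = sum_{k >= 1} a * r^(k-1),
  with a = 5/2 and r = 2/7.
Since 0 < r = 2/7 < 1, the geometric series converges:
  sum_{k >= 1} a * r^(k-1) = a / (1 - r).
  = 5/2 / (1 - 2/7)
  = 5/2 / (5/7)
  = 7/2.

7/2


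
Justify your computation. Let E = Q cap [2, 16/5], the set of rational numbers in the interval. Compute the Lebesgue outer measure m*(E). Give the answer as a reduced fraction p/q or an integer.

Q cap [2, 16/5] is countable; list its elements as q_1, q_2, ... . Fix eps > 0 and cover the k-th point by an interval of length eps * 2^(-k). The cover has total length eps * sum_{k>=1} 2^(-k) = eps, so by definition of outer measure m*(Q cap [2, 16/5]) <= eps. Since eps was arbitrary and m* >= 0, the outer measure is 0.

0


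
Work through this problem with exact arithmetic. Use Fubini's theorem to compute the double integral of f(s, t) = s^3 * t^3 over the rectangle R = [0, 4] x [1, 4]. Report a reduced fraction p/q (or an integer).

f(s, t) is a tensor product of a function of s and a function of t, and both factors are bounded continuous (hence Lebesgue integrable) on the rectangle, so Fubini's theorem applies:
  integral_R f d(m x m) = (integral_a1^b1 s^3 ds) * (integral_a2^b2 t^3 dt).
Inner integral in s: integral_{0}^{4} s^3 ds = (4^4 - 0^4)/4
  = 64.
Inner integral in t: integral_{1}^{4} t^3 dt = (4^4 - 1^4)/4
  = 255/4.
Product: (64) * (255/4) = 4080.

4080


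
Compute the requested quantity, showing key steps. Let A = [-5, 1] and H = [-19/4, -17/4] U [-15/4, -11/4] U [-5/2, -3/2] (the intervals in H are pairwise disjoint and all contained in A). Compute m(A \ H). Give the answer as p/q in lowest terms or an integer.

The ambient interval has length m(A) = 1 - (-5) = 6.
Since the holes are disjoint and sit inside A, by finite additivity
  m(H) = sum_i (b_i - a_i), and m(A \ H) = m(A) - m(H).
Computing the hole measures:
  m(H_1) = -17/4 - (-19/4) = 1/2.
  m(H_2) = -11/4 - (-15/4) = 1.
  m(H_3) = -3/2 - (-5/2) = 1.
Summed: m(H) = 1/2 + 1 + 1 = 5/2.
So m(A \ H) = 6 - 5/2 = 7/2.

7/2


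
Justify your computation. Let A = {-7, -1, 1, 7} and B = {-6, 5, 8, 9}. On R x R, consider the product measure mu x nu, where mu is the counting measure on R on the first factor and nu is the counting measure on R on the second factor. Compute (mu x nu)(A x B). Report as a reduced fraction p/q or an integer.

For a measurable rectangle A x B, the product measure satisfies
  (mu x nu)(A x B) = mu(A) * nu(B).
  mu(A) = 4.
  nu(B) = 4.
  (mu x nu)(A x B) = 4 * 4 = 16.

16


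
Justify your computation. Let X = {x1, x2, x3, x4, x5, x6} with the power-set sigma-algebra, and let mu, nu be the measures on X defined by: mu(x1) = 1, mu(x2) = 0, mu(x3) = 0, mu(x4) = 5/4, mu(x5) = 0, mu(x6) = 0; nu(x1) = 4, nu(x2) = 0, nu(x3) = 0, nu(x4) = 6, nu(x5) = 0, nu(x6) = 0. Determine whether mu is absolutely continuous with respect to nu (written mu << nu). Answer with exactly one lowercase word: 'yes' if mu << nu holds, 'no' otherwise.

mu << nu means: every nu-null measurable set is also mu-null; equivalently, for every atom x, if nu({x}) = 0 then mu({x}) = 0.
Checking each atom:
  x1: nu = 4 > 0 -> no constraint.
  x2: nu = 0, mu = 0 -> consistent with mu << nu.
  x3: nu = 0, mu = 0 -> consistent with mu << nu.
  x4: nu = 6 > 0 -> no constraint.
  x5: nu = 0, mu = 0 -> consistent with mu << nu.
  x6: nu = 0, mu = 0 -> consistent with mu << nu.
No atom violates the condition. Therefore mu << nu.

yes


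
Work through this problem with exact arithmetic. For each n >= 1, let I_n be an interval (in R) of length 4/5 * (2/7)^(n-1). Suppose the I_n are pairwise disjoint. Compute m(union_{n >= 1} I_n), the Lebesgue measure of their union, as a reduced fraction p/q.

By countable additivity of the Lebesgue measure on pairwise disjoint measurable sets,
  m(union_{n >= 1} I_n) = sum_{n >= 1} m(I_n) = sum_{n >= 1} a * r^(n-1),
  with a = 4/5 and r = 2/7.
Since 0 < r = 2/7 < 1, the geometric series converges:
  sum_{n >= 1} a * r^(n-1) = a / (1 - r).
  = 4/5 / (1 - 2/7)
  = 4/5 / (5/7)
  = 28/25.

28/25


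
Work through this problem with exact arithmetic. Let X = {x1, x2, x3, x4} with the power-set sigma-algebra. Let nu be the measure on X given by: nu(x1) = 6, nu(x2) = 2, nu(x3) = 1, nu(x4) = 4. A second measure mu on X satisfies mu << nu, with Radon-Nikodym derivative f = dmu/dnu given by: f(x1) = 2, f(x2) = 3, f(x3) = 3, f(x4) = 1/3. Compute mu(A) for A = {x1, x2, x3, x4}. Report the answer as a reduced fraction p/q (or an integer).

By the defining property of the Radon-Nikodym derivative, for every measurable set A,
  mu(A) = integral_A f dnu.
Since nu is a discrete measure concentrated on the atoms of X, the integral over A reduces to the sum
  mu(A) = sum_{x in A} f(x) * nu({x}).
Computing each term:
  x1: f(x1) * nu(x1) = 2 * 6 = 12.
  x2: f(x2) * nu(x2) = 3 * 2 = 6.
  x3: f(x3) * nu(x3) = 3 * 1 = 3.
  x4: f(x4) * nu(x4) = 1/3 * 4 = 4/3.
Summing: mu(A) = 12 + 6 + 3 + 4/3 = 67/3.

67/3


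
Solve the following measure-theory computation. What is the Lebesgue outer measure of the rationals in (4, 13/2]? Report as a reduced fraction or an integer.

Q cap (4, 13/2] is countable; list its elements as q_1, q_2, ... . Fix eps > 0 and cover the k-th point by an interval of length eps * 2^(-k). The cover has total length eps * sum_{k>=1} 2^(-k) = eps, so by definition of outer measure m*(Q cap (4, 13/2]) <= eps. Since eps was arbitrary and m* >= 0, the outer measure is 0.

0


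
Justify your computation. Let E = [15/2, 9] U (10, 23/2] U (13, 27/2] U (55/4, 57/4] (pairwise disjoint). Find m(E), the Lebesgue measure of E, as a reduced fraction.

For pairwise disjoint intervals, m(union_i I_i) = sum_i m(I_i),
and m is invariant under swapping open/closed endpoints (single points have measure 0).
So m(E) = sum_i (b_i - a_i).
  I_1 has length 9 - 15/2 = 3/2.
  I_2 has length 23/2 - 10 = 3/2.
  I_3 has length 27/2 - 13 = 1/2.
  I_4 has length 57/4 - 55/4 = 1/2.
Summing:
  m(E) = 3/2 + 3/2 + 1/2 + 1/2 = 4.

4


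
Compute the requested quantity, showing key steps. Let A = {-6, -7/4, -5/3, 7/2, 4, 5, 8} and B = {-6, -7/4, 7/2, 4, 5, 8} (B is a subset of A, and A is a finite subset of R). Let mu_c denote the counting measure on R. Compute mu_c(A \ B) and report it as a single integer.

Counting measure assigns mu_c(E) = |E| (number of elements) when E is finite. For B subset A, A \ B is the set of elements of A not in B, so |A \ B| = |A| - |B|.
|A| = 7, |B| = 6, so mu_c(A \ B) = 7 - 6 = 1.

1


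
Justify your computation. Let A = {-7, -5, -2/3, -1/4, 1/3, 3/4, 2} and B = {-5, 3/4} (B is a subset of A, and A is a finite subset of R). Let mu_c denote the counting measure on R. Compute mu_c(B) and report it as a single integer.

Counting measure assigns mu_c(E) = |E| (number of elements) when E is finite.
B has 2 element(s), so mu_c(B) = 2.

2


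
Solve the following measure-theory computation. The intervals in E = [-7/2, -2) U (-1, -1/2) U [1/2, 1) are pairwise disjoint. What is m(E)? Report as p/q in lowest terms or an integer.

For pairwise disjoint intervals, m(union_i I_i) = sum_i m(I_i),
and m is invariant under swapping open/closed endpoints (single points have measure 0).
So m(E) = sum_i (b_i - a_i).
  I_1 has length -2 - (-7/2) = 3/2.
  I_2 has length -1/2 - (-1) = 1/2.
  I_3 has length 1 - 1/2 = 1/2.
Summing:
  m(E) = 3/2 + 1/2 + 1/2 = 5/2.

5/2


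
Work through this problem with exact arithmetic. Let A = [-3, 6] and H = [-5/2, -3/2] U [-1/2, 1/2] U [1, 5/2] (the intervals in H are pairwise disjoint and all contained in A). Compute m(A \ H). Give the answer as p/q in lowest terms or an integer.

The ambient interval has length m(A) = 6 - (-3) = 9.
Since the holes are disjoint and sit inside A, by finite additivity
  m(H) = sum_i (b_i - a_i), and m(A \ H) = m(A) - m(H).
Computing the hole measures:
  m(H_1) = -3/2 - (-5/2) = 1.
  m(H_2) = 1/2 - (-1/2) = 1.
  m(H_3) = 5/2 - 1 = 3/2.
Summed: m(H) = 1 + 1 + 3/2 = 7/2.
So m(A \ H) = 9 - 7/2 = 11/2.

11/2


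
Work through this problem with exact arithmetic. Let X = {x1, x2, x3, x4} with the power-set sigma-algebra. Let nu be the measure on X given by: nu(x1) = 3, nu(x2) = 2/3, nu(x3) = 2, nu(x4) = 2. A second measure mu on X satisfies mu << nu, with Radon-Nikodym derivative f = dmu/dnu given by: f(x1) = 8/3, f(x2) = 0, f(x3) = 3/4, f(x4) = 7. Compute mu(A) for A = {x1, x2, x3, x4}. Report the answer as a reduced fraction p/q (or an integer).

By the defining property of the Radon-Nikodym derivative, for every measurable set A,
  mu(A) = integral_A f dnu.
Since nu is a discrete measure concentrated on the atoms of X, the integral over A reduces to the sum
  mu(A) = sum_{x in A} f(x) * nu({x}).
Computing each term:
  x1: f(x1) * nu(x1) = 8/3 * 3 = 8.
  x2: f(x2) * nu(x2) = 0 * 2/3 = 0.
  x3: f(x3) * nu(x3) = 3/4 * 2 = 3/2.
  x4: f(x4) * nu(x4) = 7 * 2 = 14.
Summing: mu(A) = 8 + 0 + 3/2 + 14 = 47/2.

47/2


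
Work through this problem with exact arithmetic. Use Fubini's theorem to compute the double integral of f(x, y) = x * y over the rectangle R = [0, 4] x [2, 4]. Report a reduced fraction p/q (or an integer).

f(x, y) is a tensor product of a function of x and a function of y, and both factors are bounded continuous (hence Lebesgue integrable) on the rectangle, so Fubini's theorem applies:
  integral_R f d(m x m) = (integral_a1^b1 x dx) * (integral_a2^b2 y dy).
Inner integral in x: integral_{0}^{4} x dx = (4^2 - 0^2)/2
  = 8.
Inner integral in y: integral_{2}^{4} y dy = (4^2 - 2^2)/2
  = 6.
Product: (8) * (6) = 48.

48


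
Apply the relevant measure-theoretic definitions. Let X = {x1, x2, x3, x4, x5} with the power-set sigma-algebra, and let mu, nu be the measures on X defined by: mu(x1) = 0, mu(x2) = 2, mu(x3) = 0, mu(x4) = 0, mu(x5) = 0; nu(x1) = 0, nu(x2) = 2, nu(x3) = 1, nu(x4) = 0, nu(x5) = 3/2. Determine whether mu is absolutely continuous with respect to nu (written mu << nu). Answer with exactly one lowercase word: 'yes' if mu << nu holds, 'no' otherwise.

mu << nu means: every nu-null measurable set is also mu-null; equivalently, for every atom x, if nu({x}) = 0 then mu({x}) = 0.
Checking each atom:
  x1: nu = 0, mu = 0 -> consistent with mu << nu.
  x2: nu = 2 > 0 -> no constraint.
  x3: nu = 1 > 0 -> no constraint.
  x4: nu = 0, mu = 0 -> consistent with mu << nu.
  x5: nu = 3/2 > 0 -> no constraint.
No atom violates the condition. Therefore mu << nu.

yes


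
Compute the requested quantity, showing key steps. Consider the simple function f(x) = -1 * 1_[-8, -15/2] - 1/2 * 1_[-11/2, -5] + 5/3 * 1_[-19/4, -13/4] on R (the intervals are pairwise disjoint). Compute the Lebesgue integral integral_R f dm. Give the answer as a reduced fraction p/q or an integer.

For a simple function f = sum_i c_i * 1_{A_i} with disjoint A_i,
  integral f dm = sum_i c_i * m(A_i).
Lengths of the A_i:
  m(A_1) = -15/2 - (-8) = 1/2.
  m(A_2) = -5 - (-11/2) = 1/2.
  m(A_3) = -13/4 - (-19/4) = 3/2.
Contributions c_i * m(A_i):
  (-1) * (1/2) = -1/2.
  (-1/2) * (1/2) = -1/4.
  (5/3) * (3/2) = 5/2.
Total: -1/2 - 1/4 + 5/2 = 7/4.

7/4


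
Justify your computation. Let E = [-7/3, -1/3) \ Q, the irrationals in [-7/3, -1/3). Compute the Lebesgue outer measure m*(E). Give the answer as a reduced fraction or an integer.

The interval I = [-7/3, -1/3) has m(I) = -1/3 - (-7/3) = 2 (endpoints are measure-zero, so open/closed/half-open agree). Write I = (I cap Q) u (I \ Q). The rationals in I are countable, so m*(I cap Q) = 0 (cover each rational by intervals whose total length is arbitrarily small). By countable subadditivity m*(I) <= m*(I cap Q) + m*(I \ Q), hence m*(I \ Q) >= m(I) = 2. The reverse inequality m*(I \ Q) <= m*(I) = 2 is trivial since (I \ Q) is a subset of I. Therefore m*(I \ Q) = 2.

2


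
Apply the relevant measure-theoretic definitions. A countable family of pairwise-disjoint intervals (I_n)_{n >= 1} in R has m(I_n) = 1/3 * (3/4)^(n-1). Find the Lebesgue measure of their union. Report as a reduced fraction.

By countable additivity of the Lebesgue measure on pairwise disjoint measurable sets,
  m(union_{n >= 1} I_n) = sum_{n >= 1} m(I_n) = sum_{n >= 1} a * r^(n-1),
  with a = 1/3 and r = 3/4.
Since 0 < r = 3/4 < 1, the geometric series converges:
  sum_{n >= 1} a * r^(n-1) = a / (1 - r).
  = 1/3 / (1 - 3/4)
  = 1/3 / (1/4)
  = 4/3.

4/3


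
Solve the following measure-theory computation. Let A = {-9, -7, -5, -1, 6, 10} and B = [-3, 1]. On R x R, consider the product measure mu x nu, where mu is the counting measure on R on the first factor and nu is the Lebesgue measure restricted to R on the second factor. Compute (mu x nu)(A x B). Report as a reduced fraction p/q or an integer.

For a measurable rectangle A x B, the product measure satisfies
  (mu x nu)(A x B) = mu(A) * nu(B).
  mu(A) = 6.
  nu(B) = 4.
  (mu x nu)(A x B) = 6 * 4 = 24.

24


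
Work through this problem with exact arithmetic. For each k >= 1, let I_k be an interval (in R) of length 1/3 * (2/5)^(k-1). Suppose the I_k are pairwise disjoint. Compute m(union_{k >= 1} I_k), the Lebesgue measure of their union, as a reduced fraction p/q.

By countable additivity of the Lebesgue measure on pairwise disjoint measurable sets,
  m(union_{k >= 1} I_k) = sum_{k >= 1} m(I_k) = sum_{k >= 1} a * r^(k-1),
  with a = 1/3 and r = 2/5.
Since 0 < r = 2/5 < 1, the geometric series converges:
  sum_{k >= 1} a * r^(k-1) = a / (1 - r).
  = 1/3 / (1 - 2/5)
  = 1/3 / (3/5)
  = 5/9.

5/9


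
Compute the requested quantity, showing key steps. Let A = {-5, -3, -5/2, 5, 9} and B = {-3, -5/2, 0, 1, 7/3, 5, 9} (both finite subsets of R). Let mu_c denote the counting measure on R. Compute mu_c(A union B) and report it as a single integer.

Counting measure on a finite set equals cardinality. By inclusion-exclusion, |A union B| = |A| + |B| - |A cap B|.
|A| = 5, |B| = 7, |A cap B| = 4.
So mu_c(A union B) = 5 + 7 - 4 = 8.

8


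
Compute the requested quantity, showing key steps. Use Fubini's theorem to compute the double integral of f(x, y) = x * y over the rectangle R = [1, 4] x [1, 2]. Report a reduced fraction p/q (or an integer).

f(x, y) is a tensor product of a function of x and a function of y, and both factors are bounded continuous (hence Lebesgue integrable) on the rectangle, so Fubini's theorem applies:
  integral_R f d(m x m) = (integral_a1^b1 x dx) * (integral_a2^b2 y dy).
Inner integral in x: integral_{1}^{4} x dx = (4^2 - 1^2)/2
  = 15/2.
Inner integral in y: integral_{1}^{2} y dy = (2^2 - 1^2)/2
  = 3/2.
Product: (15/2) * (3/2) = 45/4.

45/4


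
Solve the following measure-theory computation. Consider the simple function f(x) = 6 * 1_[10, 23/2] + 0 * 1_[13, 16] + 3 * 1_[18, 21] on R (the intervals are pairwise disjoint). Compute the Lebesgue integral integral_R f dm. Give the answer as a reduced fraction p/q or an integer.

For a simple function f = sum_i c_i * 1_{A_i} with disjoint A_i,
  integral f dm = sum_i c_i * m(A_i).
Lengths of the A_i:
  m(A_1) = 23/2 - 10 = 3/2.
  m(A_2) = 16 - 13 = 3.
  m(A_3) = 21 - 18 = 3.
Contributions c_i * m(A_i):
  (6) * (3/2) = 9.
  (0) * (3) = 0.
  (3) * (3) = 9.
Total: 9 + 0 + 9 = 18.

18


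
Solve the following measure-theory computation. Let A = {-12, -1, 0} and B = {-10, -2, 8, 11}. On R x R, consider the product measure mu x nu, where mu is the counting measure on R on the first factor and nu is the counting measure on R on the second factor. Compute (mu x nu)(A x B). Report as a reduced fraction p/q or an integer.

For a measurable rectangle A x B, the product measure satisfies
  (mu x nu)(A x B) = mu(A) * nu(B).
  mu(A) = 3.
  nu(B) = 4.
  (mu x nu)(A x B) = 3 * 4 = 12.

12


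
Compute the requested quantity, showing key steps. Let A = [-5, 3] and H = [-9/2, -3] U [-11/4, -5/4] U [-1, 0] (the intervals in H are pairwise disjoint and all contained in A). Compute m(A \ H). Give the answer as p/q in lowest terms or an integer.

The ambient interval has length m(A) = 3 - (-5) = 8.
Since the holes are disjoint and sit inside A, by finite additivity
  m(H) = sum_i (b_i - a_i), and m(A \ H) = m(A) - m(H).
Computing the hole measures:
  m(H_1) = -3 - (-9/2) = 3/2.
  m(H_2) = -5/4 - (-11/4) = 3/2.
  m(H_3) = 0 - (-1) = 1.
Summed: m(H) = 3/2 + 3/2 + 1 = 4.
So m(A \ H) = 8 - 4 = 4.

4


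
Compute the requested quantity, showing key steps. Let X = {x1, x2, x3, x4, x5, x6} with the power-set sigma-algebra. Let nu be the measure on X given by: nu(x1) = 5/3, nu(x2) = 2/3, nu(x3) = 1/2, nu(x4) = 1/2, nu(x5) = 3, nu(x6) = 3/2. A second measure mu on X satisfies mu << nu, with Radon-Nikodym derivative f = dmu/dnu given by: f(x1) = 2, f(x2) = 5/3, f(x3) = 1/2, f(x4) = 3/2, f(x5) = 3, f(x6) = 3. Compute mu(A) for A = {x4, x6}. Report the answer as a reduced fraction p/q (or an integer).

By the defining property of the Radon-Nikodym derivative, for every measurable set A,
  mu(A) = integral_A f dnu.
Since nu is a discrete measure concentrated on the atoms of X, the integral over A reduces to the sum
  mu(A) = sum_{x in A} f(x) * nu({x}).
Computing each term:
  x4: f(x4) * nu(x4) = 3/2 * 1/2 = 3/4.
  x6: f(x6) * nu(x6) = 3 * 3/2 = 9/2.
Summing: mu(A) = 3/4 + 9/2 = 21/4.

21/4


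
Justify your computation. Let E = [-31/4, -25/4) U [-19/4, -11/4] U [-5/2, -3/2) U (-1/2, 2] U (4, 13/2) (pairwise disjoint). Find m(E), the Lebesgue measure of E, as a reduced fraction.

For pairwise disjoint intervals, m(union_i I_i) = sum_i m(I_i),
and m is invariant under swapping open/closed endpoints (single points have measure 0).
So m(E) = sum_i (b_i - a_i).
  I_1 has length -25/4 - (-31/4) = 3/2.
  I_2 has length -11/4 - (-19/4) = 2.
  I_3 has length -3/2 - (-5/2) = 1.
  I_4 has length 2 - (-1/2) = 5/2.
  I_5 has length 13/2 - 4 = 5/2.
Summing:
  m(E) = 3/2 + 2 + 1 + 5/2 + 5/2 = 19/2.

19/2


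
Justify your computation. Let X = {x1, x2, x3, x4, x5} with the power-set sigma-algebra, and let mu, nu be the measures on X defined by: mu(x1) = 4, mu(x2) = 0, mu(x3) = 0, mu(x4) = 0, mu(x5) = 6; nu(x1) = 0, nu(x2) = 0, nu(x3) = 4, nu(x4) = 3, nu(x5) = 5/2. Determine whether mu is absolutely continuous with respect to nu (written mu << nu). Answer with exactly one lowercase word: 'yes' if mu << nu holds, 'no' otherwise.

mu << nu means: every nu-null measurable set is also mu-null; equivalently, for every atom x, if nu({x}) = 0 then mu({x}) = 0.
Checking each atom:
  x1: nu = 0, mu = 4 > 0 -> violates mu << nu.
  x2: nu = 0, mu = 0 -> consistent with mu << nu.
  x3: nu = 4 > 0 -> no constraint.
  x4: nu = 3 > 0 -> no constraint.
  x5: nu = 5/2 > 0 -> no constraint.
The atom(s) x1 violate the condition (nu = 0 but mu > 0). Therefore mu is NOT absolutely continuous w.r.t. nu.

no


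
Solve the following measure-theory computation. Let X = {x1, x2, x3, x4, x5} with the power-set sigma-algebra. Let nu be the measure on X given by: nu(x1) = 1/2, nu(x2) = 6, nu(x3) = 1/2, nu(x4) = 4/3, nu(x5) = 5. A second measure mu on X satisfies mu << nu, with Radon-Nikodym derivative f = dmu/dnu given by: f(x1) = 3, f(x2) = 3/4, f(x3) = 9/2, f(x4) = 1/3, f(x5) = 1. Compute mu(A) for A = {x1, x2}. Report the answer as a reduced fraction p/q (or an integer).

By the defining property of the Radon-Nikodym derivative, for every measurable set A,
  mu(A) = integral_A f dnu.
Since nu is a discrete measure concentrated on the atoms of X, the integral over A reduces to the sum
  mu(A) = sum_{x in A} f(x) * nu({x}).
Computing each term:
  x1: f(x1) * nu(x1) = 3 * 1/2 = 3/2.
  x2: f(x2) * nu(x2) = 3/4 * 6 = 9/2.
Summing: mu(A) = 3/2 + 9/2 = 6.

6


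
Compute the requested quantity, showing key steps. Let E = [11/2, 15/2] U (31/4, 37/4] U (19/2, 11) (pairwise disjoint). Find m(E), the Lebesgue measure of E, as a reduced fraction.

For pairwise disjoint intervals, m(union_i I_i) = sum_i m(I_i),
and m is invariant under swapping open/closed endpoints (single points have measure 0).
So m(E) = sum_i (b_i - a_i).
  I_1 has length 15/2 - 11/2 = 2.
  I_2 has length 37/4 - 31/4 = 3/2.
  I_3 has length 11 - 19/2 = 3/2.
Summing:
  m(E) = 2 + 3/2 + 3/2 = 5.

5


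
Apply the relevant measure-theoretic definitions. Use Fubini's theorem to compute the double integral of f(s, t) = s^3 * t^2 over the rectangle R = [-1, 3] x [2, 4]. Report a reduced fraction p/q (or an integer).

f(s, t) is a tensor product of a function of s and a function of t, and both factors are bounded continuous (hence Lebesgue integrable) on the rectangle, so Fubini's theorem applies:
  integral_R f d(m x m) = (integral_a1^b1 s^3 ds) * (integral_a2^b2 t^2 dt).
Inner integral in s: integral_{-1}^{3} s^3 ds = (3^4 - (-1)^4)/4
  = 20.
Inner integral in t: integral_{2}^{4} t^2 dt = (4^3 - 2^3)/3
  = 56/3.
Product: (20) * (56/3) = 1120/3.

1120/3


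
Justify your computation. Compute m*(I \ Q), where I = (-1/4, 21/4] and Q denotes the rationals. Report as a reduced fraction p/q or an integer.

The interval I = (-1/4, 21/4] has m(I) = 21/4 - (-1/4) = 11/2 (endpoints are measure-zero, so open/closed/half-open agree). Write I = (I cap Q) u (I \ Q). The rationals in I are countable, so m*(I cap Q) = 0 (cover each rational by intervals whose total length is arbitrarily small). By countable subadditivity m*(I) <= m*(I cap Q) + m*(I \ Q), hence m*(I \ Q) >= m(I) = 11/2. The reverse inequality m*(I \ Q) <= m*(I) = 11/2 is trivial since (I \ Q) is a subset of I. Therefore m*(I \ Q) = 11/2.

11/2


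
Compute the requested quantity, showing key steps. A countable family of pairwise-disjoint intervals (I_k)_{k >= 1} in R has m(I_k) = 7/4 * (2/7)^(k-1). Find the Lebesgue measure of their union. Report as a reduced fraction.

By countable additivity of the Lebesgue measure on pairwise disjoint measurable sets,
  m(union_{k >= 1} I_k) = sum_{k >= 1} m(I_k) = sum_{k >= 1} a * r^(k-1),
  with a = 7/4 and r = 2/7.
Since 0 < r = 2/7 < 1, the geometric series converges:
  sum_{k >= 1} a * r^(k-1) = a / (1 - r).
  = 7/4 / (1 - 2/7)
  = 7/4 / (5/7)
  = 49/20.

49/20


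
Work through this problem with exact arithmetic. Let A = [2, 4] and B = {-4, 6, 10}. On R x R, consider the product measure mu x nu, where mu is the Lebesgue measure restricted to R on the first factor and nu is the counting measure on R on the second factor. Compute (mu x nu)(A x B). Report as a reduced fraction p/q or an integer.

For a measurable rectangle A x B, the product measure satisfies
  (mu x nu)(A x B) = mu(A) * nu(B).
  mu(A) = 2.
  nu(B) = 3.
  (mu x nu)(A x B) = 2 * 3 = 6.

6


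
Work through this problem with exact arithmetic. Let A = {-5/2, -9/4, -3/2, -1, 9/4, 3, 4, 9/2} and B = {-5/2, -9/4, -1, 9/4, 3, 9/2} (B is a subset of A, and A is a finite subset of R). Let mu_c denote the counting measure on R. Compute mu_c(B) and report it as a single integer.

Counting measure assigns mu_c(E) = |E| (number of elements) when E is finite.
B has 6 element(s), so mu_c(B) = 6.

6


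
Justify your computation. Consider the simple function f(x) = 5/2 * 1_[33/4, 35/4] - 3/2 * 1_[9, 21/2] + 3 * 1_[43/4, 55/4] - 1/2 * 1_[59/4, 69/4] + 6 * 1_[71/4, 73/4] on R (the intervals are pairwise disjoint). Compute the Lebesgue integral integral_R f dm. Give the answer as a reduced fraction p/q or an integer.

For a simple function f = sum_i c_i * 1_{A_i} with disjoint A_i,
  integral f dm = sum_i c_i * m(A_i).
Lengths of the A_i:
  m(A_1) = 35/4 - 33/4 = 1/2.
  m(A_2) = 21/2 - 9 = 3/2.
  m(A_3) = 55/4 - 43/4 = 3.
  m(A_4) = 69/4 - 59/4 = 5/2.
  m(A_5) = 73/4 - 71/4 = 1/2.
Contributions c_i * m(A_i):
  (5/2) * (1/2) = 5/4.
  (-3/2) * (3/2) = -9/4.
  (3) * (3) = 9.
  (-1/2) * (5/2) = -5/4.
  (6) * (1/2) = 3.
Total: 5/4 - 9/4 + 9 - 5/4 + 3 = 39/4.

39/4


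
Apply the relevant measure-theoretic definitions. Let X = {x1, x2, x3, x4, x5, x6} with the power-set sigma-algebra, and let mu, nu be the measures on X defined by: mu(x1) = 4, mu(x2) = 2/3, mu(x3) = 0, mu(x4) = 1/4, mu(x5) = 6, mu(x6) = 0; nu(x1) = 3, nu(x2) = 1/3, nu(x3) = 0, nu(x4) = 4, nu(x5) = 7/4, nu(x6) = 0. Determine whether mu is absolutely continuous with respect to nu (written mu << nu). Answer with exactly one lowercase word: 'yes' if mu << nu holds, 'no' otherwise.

mu << nu means: every nu-null measurable set is also mu-null; equivalently, for every atom x, if nu({x}) = 0 then mu({x}) = 0.
Checking each atom:
  x1: nu = 3 > 0 -> no constraint.
  x2: nu = 1/3 > 0 -> no constraint.
  x3: nu = 0, mu = 0 -> consistent with mu << nu.
  x4: nu = 4 > 0 -> no constraint.
  x5: nu = 7/4 > 0 -> no constraint.
  x6: nu = 0, mu = 0 -> consistent with mu << nu.
No atom violates the condition. Therefore mu << nu.

yes


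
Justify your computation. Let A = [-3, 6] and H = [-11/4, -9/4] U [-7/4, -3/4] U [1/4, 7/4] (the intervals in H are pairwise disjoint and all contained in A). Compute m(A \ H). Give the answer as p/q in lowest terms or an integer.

The ambient interval has length m(A) = 6 - (-3) = 9.
Since the holes are disjoint and sit inside A, by finite additivity
  m(H) = sum_i (b_i - a_i), and m(A \ H) = m(A) - m(H).
Computing the hole measures:
  m(H_1) = -9/4 - (-11/4) = 1/2.
  m(H_2) = -3/4 - (-7/4) = 1.
  m(H_3) = 7/4 - 1/4 = 3/2.
Summed: m(H) = 1/2 + 1 + 3/2 = 3.
So m(A \ H) = 9 - 3 = 6.

6


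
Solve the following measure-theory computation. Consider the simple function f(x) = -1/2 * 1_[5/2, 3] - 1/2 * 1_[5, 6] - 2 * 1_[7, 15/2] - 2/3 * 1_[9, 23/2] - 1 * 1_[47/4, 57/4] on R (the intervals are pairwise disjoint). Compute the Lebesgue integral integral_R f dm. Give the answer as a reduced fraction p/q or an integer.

For a simple function f = sum_i c_i * 1_{A_i} with disjoint A_i,
  integral f dm = sum_i c_i * m(A_i).
Lengths of the A_i:
  m(A_1) = 3 - 5/2 = 1/2.
  m(A_2) = 6 - 5 = 1.
  m(A_3) = 15/2 - 7 = 1/2.
  m(A_4) = 23/2 - 9 = 5/2.
  m(A_5) = 57/4 - 47/4 = 5/2.
Contributions c_i * m(A_i):
  (-1/2) * (1/2) = -1/4.
  (-1/2) * (1) = -1/2.
  (-2) * (1/2) = -1.
  (-2/3) * (5/2) = -5/3.
  (-1) * (5/2) = -5/2.
Total: -1/4 - 1/2 - 1 - 5/3 - 5/2 = -71/12.

-71/12


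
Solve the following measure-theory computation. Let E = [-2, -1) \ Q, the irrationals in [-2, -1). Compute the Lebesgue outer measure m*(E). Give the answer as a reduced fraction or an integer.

The interval I = [-2, -1) has m(I) = -1 - (-2) = 1 (endpoints are measure-zero, so open/closed/half-open agree). Write I = (I cap Q) u (I \ Q). The rationals in I are countable, so m*(I cap Q) = 0 (cover each rational by intervals whose total length is arbitrarily small). By countable subadditivity m*(I) <= m*(I cap Q) + m*(I \ Q), hence m*(I \ Q) >= m(I) = 1. The reverse inequality m*(I \ Q) <= m*(I) = 1 is trivial since (I \ Q) is a subset of I. Therefore m*(I \ Q) = 1.

1


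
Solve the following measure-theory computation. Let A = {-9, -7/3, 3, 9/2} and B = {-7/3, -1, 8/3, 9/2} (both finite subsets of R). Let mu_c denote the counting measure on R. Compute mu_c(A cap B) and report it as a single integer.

Counting measure on a finite set equals cardinality. mu_c(A cap B) = |A cap B| (elements appearing in both).
Enumerating the elements of A that also lie in B gives 2 element(s).
So mu_c(A cap B) = 2.

2


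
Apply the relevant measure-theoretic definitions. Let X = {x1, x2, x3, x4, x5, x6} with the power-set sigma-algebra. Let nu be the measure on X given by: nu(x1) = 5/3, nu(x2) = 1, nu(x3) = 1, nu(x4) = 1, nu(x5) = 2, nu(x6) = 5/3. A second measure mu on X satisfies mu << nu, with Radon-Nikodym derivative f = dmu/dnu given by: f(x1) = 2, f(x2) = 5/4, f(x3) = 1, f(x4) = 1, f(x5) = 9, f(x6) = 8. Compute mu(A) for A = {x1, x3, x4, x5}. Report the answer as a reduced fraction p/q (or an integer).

By the defining property of the Radon-Nikodym derivative, for every measurable set A,
  mu(A) = integral_A f dnu.
Since nu is a discrete measure concentrated on the atoms of X, the integral over A reduces to the sum
  mu(A) = sum_{x in A} f(x) * nu({x}).
Computing each term:
  x1: f(x1) * nu(x1) = 2 * 5/3 = 10/3.
  x3: f(x3) * nu(x3) = 1 * 1 = 1.
  x4: f(x4) * nu(x4) = 1 * 1 = 1.
  x5: f(x5) * nu(x5) = 9 * 2 = 18.
Summing: mu(A) = 10/3 + 1 + 1 + 18 = 70/3.

70/3


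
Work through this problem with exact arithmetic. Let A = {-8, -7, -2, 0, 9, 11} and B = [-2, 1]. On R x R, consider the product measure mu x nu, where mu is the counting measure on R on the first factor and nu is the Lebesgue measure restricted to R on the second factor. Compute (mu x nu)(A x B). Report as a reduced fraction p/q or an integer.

For a measurable rectangle A x B, the product measure satisfies
  (mu x nu)(A x B) = mu(A) * nu(B).
  mu(A) = 6.
  nu(B) = 3.
  (mu x nu)(A x B) = 6 * 3 = 18.

18


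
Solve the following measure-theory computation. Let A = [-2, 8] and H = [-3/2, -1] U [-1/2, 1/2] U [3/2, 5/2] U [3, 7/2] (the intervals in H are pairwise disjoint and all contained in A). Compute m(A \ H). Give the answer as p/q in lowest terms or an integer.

The ambient interval has length m(A) = 8 - (-2) = 10.
Since the holes are disjoint and sit inside A, by finite additivity
  m(H) = sum_i (b_i - a_i), and m(A \ H) = m(A) - m(H).
Computing the hole measures:
  m(H_1) = -1 - (-3/2) = 1/2.
  m(H_2) = 1/2 - (-1/2) = 1.
  m(H_3) = 5/2 - 3/2 = 1.
  m(H_4) = 7/2 - 3 = 1/2.
Summed: m(H) = 1/2 + 1 + 1 + 1/2 = 3.
So m(A \ H) = 10 - 3 = 7.

7


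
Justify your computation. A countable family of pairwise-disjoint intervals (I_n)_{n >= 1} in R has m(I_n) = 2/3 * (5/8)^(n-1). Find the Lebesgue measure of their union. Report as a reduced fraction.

By countable additivity of the Lebesgue measure on pairwise disjoint measurable sets,
  m(union_{n >= 1} I_n) = sum_{n >= 1} m(I_n) = sum_{n >= 1} a * r^(n-1),
  with a = 2/3 and r = 5/8.
Since 0 < r = 5/8 < 1, the geometric series converges:
  sum_{n >= 1} a * r^(n-1) = a / (1 - r).
  = 2/3 / (1 - 5/8)
  = 2/3 / (3/8)
  = 16/9.

16/9


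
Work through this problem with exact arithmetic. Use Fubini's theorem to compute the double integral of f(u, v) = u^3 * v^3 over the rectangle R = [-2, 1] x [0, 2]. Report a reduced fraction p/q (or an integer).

f(u, v) is a tensor product of a function of u and a function of v, and both factors are bounded continuous (hence Lebesgue integrable) on the rectangle, so Fubini's theorem applies:
  integral_R f d(m x m) = (integral_a1^b1 u^3 du) * (integral_a2^b2 v^3 dv).
Inner integral in u: integral_{-2}^{1} u^3 du = (1^4 - (-2)^4)/4
  = -15/4.
Inner integral in v: integral_{0}^{2} v^3 dv = (2^4 - 0^4)/4
  = 4.
Product: (-15/4) * (4) = -15.

-15


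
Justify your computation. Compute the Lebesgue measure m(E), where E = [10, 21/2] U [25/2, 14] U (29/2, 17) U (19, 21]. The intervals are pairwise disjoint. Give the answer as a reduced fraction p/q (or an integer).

For pairwise disjoint intervals, m(union_i I_i) = sum_i m(I_i),
and m is invariant under swapping open/closed endpoints (single points have measure 0).
So m(E) = sum_i (b_i - a_i).
  I_1 has length 21/2 - 10 = 1/2.
  I_2 has length 14 - 25/2 = 3/2.
  I_3 has length 17 - 29/2 = 5/2.
  I_4 has length 21 - 19 = 2.
Summing:
  m(E) = 1/2 + 3/2 + 5/2 + 2 = 13/2.

13/2


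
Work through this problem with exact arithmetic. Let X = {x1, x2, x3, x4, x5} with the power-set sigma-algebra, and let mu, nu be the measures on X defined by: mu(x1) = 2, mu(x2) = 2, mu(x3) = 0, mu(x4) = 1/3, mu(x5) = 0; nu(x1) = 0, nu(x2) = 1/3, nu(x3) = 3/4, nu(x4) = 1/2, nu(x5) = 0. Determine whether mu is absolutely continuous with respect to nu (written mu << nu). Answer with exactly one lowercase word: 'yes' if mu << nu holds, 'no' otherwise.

mu << nu means: every nu-null measurable set is also mu-null; equivalently, for every atom x, if nu({x}) = 0 then mu({x}) = 0.
Checking each atom:
  x1: nu = 0, mu = 2 > 0 -> violates mu << nu.
  x2: nu = 1/3 > 0 -> no constraint.
  x3: nu = 3/4 > 0 -> no constraint.
  x4: nu = 1/2 > 0 -> no constraint.
  x5: nu = 0, mu = 0 -> consistent with mu << nu.
The atom(s) x1 violate the condition (nu = 0 but mu > 0). Therefore mu is NOT absolutely continuous w.r.t. nu.

no


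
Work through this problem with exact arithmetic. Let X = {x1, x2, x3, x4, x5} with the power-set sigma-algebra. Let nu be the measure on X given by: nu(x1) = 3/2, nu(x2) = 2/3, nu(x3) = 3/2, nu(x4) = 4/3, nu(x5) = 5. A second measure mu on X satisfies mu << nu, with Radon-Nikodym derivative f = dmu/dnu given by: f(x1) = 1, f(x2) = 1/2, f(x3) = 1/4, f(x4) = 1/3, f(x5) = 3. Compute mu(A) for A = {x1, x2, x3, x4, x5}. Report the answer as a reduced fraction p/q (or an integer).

By the defining property of the Radon-Nikodym derivative, for every measurable set A,
  mu(A) = integral_A f dnu.
Since nu is a discrete measure concentrated on the atoms of X, the integral over A reduces to the sum
  mu(A) = sum_{x in A} f(x) * nu({x}).
Computing each term:
  x1: f(x1) * nu(x1) = 1 * 3/2 = 3/2.
  x2: f(x2) * nu(x2) = 1/2 * 2/3 = 1/3.
  x3: f(x3) * nu(x3) = 1/4 * 3/2 = 3/8.
  x4: f(x4) * nu(x4) = 1/3 * 4/3 = 4/9.
  x5: f(x5) * nu(x5) = 3 * 5 = 15.
Summing: mu(A) = 3/2 + 1/3 + 3/8 + 4/9 + 15 = 1271/72.

1271/72


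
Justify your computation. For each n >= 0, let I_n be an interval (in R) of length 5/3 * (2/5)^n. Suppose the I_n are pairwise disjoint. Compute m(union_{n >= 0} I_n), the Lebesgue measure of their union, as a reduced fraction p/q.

By countable additivity of the Lebesgue measure on pairwise disjoint measurable sets,
  m(union_{n >= 0} I_n) = sum_{n >= 0} m(I_n) = sum_{n >= 0} a * r^n,
  with a = 5/3 and r = 2/5.
Since 0 < r = 2/5 < 1, the geometric series converges:
  sum_{n >= 0} a * r^n = a / (1 - r).
  = 5/3 / (1 - 2/5)
  = 5/3 / (3/5)
  = 25/9.

25/9


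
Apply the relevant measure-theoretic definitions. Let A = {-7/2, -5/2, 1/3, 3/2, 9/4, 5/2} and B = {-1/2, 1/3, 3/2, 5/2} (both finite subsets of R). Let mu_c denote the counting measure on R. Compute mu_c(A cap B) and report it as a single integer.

Counting measure on a finite set equals cardinality. mu_c(A cap B) = |A cap B| (elements appearing in both).
Enumerating the elements of A that also lie in B gives 3 element(s).
So mu_c(A cap B) = 3.

3


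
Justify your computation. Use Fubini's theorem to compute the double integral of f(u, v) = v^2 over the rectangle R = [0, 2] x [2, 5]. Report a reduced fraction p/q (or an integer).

f(u, v) is a tensor product of a function of u and a function of v, and both factors are bounded continuous (hence Lebesgue integrable) on the rectangle, so Fubini's theorem applies:
  integral_R f d(m x m) = (integral_a1^b1 1 du) * (integral_a2^b2 v^2 dv).
Inner integral in u: integral_{0}^{2} 1 du = (2^1 - 0^1)/1
  = 2.
Inner integral in v: integral_{2}^{5} v^2 dv = (5^3 - 2^3)/3
  = 39.
Product: (2) * (39) = 78.

78


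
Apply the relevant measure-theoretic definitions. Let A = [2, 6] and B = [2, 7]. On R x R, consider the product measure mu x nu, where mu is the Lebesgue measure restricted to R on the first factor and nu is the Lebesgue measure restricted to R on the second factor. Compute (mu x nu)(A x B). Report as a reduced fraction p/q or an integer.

For a measurable rectangle A x B, the product measure satisfies
  (mu x nu)(A x B) = mu(A) * nu(B).
  mu(A) = 4.
  nu(B) = 5.
  (mu x nu)(A x B) = 4 * 5 = 20.

20


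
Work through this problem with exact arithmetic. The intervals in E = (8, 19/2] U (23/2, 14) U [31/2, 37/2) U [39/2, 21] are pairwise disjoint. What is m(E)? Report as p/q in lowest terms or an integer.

For pairwise disjoint intervals, m(union_i I_i) = sum_i m(I_i),
and m is invariant under swapping open/closed endpoints (single points have measure 0).
So m(E) = sum_i (b_i - a_i).
  I_1 has length 19/2 - 8 = 3/2.
  I_2 has length 14 - 23/2 = 5/2.
  I_3 has length 37/2 - 31/2 = 3.
  I_4 has length 21 - 39/2 = 3/2.
Summing:
  m(E) = 3/2 + 5/2 + 3 + 3/2 = 17/2.

17/2


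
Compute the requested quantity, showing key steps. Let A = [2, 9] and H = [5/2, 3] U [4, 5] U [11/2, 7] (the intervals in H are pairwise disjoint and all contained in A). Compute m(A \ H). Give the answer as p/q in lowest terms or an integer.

The ambient interval has length m(A) = 9 - 2 = 7.
Since the holes are disjoint and sit inside A, by finite additivity
  m(H) = sum_i (b_i - a_i), and m(A \ H) = m(A) - m(H).
Computing the hole measures:
  m(H_1) = 3 - 5/2 = 1/2.
  m(H_2) = 5 - 4 = 1.
  m(H_3) = 7 - 11/2 = 3/2.
Summed: m(H) = 1/2 + 1 + 3/2 = 3.
So m(A \ H) = 7 - 3 = 4.

4


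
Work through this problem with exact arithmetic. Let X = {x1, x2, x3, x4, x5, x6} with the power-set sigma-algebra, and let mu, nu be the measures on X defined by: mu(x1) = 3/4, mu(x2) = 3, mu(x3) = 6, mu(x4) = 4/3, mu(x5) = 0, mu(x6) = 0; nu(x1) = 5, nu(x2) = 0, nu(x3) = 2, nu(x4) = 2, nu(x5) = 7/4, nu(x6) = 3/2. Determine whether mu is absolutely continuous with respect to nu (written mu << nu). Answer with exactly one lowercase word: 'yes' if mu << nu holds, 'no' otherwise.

mu << nu means: every nu-null measurable set is also mu-null; equivalently, for every atom x, if nu({x}) = 0 then mu({x}) = 0.
Checking each atom:
  x1: nu = 5 > 0 -> no constraint.
  x2: nu = 0, mu = 3 > 0 -> violates mu << nu.
  x3: nu = 2 > 0 -> no constraint.
  x4: nu = 2 > 0 -> no constraint.
  x5: nu = 7/4 > 0 -> no constraint.
  x6: nu = 3/2 > 0 -> no constraint.
The atom(s) x2 violate the condition (nu = 0 but mu > 0). Therefore mu is NOT absolutely continuous w.r.t. nu.

no
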